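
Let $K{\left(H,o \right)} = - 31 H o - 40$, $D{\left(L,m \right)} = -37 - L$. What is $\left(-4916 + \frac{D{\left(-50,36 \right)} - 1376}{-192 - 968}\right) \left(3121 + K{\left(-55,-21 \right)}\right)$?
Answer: $\frac{1608327333}{10} \approx 1.6083 \cdot 10^{8}$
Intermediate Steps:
$K{\left(H,o \right)} = -40 - 31 H o$ ($K{\left(H,o \right)} = - 31 H o - 40 = -40 - 31 H o$)
$\left(-4916 + \frac{D{\left(-50,36 \right)} - 1376}{-192 - 968}\right) \left(3121 + K{\left(-55,-21 \right)}\right) = \left(-4916 + \frac{\left(-37 - -50\right) - 1376}{-192 - 968}\right) \left(3121 - \left(40 - -35805\right)\right) = \left(-4916 + \frac{\left(-37 + 50\right) - 1376}{-1160}\right) \left(3121 - 35845\right) = \left(-4916 + \left(13 - 1376\right) \left(- \frac{1}{1160}\right)\right) \left(3121 - 35845\right) = \left(-4916 - - \frac{47}{40}\right) \left(-32724\right) = \left(-4916 + \frac{47}{40}\right) \left(-32724\right) = \left(- \frac{196593}{40}\right) \left(-32724\right) = \frac{1608327333}{10}$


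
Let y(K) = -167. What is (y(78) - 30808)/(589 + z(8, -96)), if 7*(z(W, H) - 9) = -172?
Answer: -72275/1338 ≈ -54.017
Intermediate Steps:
z(W, H) = -109/7 (z(W, H) = 9 + (⅐)*(-172) = 9 - 172/7 = -109/7)
(y(78) - 30808)/(589 + z(8, -96)) = (-167 - 30808)/(589 - 109/7) = -30975/4014/7 = -30975*7/4014 = -72275/1338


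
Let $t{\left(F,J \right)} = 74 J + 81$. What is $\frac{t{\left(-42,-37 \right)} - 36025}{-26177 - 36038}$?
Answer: $\frac{38682}{62215} \approx 0.62175$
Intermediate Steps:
$t{\left(F,J \right)} = 81 + 74 J$
$\frac{t{\left(-42,-37 \right)} - 36025}{-26177 - 36038} = \frac{\left(81 + 74 \left(-37\right)\right) - 36025}{-26177 - 36038} = \frac{\left(81 - 2738\right) - 36025}{-62215} = \left(-2657 - 36025\right) \left(- \frac{1}{62215}\right) = \left(-38682\right) \left(- \frac{1}{62215}\right) = \frac{38682}{62215}$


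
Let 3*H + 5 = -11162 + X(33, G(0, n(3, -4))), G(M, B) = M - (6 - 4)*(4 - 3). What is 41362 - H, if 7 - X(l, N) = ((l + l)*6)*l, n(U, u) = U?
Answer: 49438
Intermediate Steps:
G(M, B) = -2 + M (G(M, B) = M - 2 = -2 + M)
X(l, N) = 7 - 12*l**2 (X(l, N) = 7 - (l + l)*6*l = 7 - (2*l)*6*l = 7 - 12*l*l = 7 - 12*l**2)
H = -8076 (H = -5/3 + (-11162 + (7 - 12*33**2))/3 = -5/3 + (-11162 + (7 - 12*1089))/3 = -5/3 + (-11162 + (7 - 13068))/3 = -5/3 + (-11162 - 13061)/3 = -5/3 + (1/3)*(-24223) = -5/3 - 24223/3 = -8076)
41362 - H = 41362 - 1*(-8076) = 41362 + 8076 = 49438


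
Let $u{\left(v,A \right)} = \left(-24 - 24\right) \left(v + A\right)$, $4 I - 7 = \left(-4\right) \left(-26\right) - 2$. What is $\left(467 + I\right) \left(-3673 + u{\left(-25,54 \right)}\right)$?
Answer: $- \frac{10013505}{4} \approx -2.5034 \cdot 10^{6}$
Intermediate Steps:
$I = \frac{109}{4}$ ($I = \frac{7}{4} + \frac{\left(-4\right) \left(-26\right) - 2}{4} = \frac{7}{4} + \frac{104 - 2}{4} = \frac{7}{4} + \frac{1}{4} \cdot 102 = \frac{7}{4} + \frac{51}{2} = \frac{109}{4} \approx 27.25$)
$u{\left(v,A \right)} = - 48 A - 48 v$ ($u{\left(v,A \right)} = - 48 \left(A + v\right) = - 48 A - 48 v$)
$\left(467 + I\right) \left(-3673 + u{\left(-25,54 \right)}\right) = \left(467 + \frac{109}{4}\right) \left(-3673 - 1392\right) = \frac{1977 \left(-3673 + \left(-2592 + 1200\right)\right)}{4} = \frac{1977 \left(-3673 - 1392\right)}{4} = \frac{1977}{4} \left(-5065\right) = - \frac{10013505}{4}$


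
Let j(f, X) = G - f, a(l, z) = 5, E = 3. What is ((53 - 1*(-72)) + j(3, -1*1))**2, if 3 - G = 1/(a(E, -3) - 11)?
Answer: 564001/36 ≈ 15667.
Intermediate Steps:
G = 19/6 (G = 3 - 1/(5 - 11) = 3 - 1/(-6) = 3 - 1*(-1/6) = 3 + 1/6 = 19/6 ≈ 3.1667)
j(f, X) = 19/6 - f
((53 - 1*(-72)) + j(3, -1*1))**2 = ((53 - 1*(-72)) + (19/6 - 1*3))**2 = ((53 + 72) + (19/6 - 3))**2 = (125 + 1/6)**2 = (751/6)**2 = 564001/36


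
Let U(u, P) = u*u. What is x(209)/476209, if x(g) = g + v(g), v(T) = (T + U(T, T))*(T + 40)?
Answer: 10928819/476209 ≈ 22.950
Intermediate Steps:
U(u, P) = u²
v(T) = (40 + T)*(T + T²) (v(T) = (T + T²)*(T + 40) = (T + T²)*(40 + T) = (40 + T)*(T + T²))
x(g) = g + g*(40 + g² + 41*g)
x(209)/476209 = (209*(41 + 209² + 41*209))/476209 = (209*(41 + 43681 + 8569))*(1/476209) = (209*52291)*(1/476209) = 10928819*(1/476209) = 10928819/476209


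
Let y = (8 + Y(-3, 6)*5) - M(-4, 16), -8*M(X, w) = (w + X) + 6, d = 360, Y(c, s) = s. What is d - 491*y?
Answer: -77611/4 ≈ -19403.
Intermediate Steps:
M(X, w) = -¾ - X/8 - w/8 (M(X, w) = -((w + X) + 6)/8 = -((X + w) + 6)/8 = -(6 + X + w)/8 = -¾ - X/8 - w/8)
y = 161/4 (y = (8 + 6*5) - (-¾ - ⅛*(-4) - ⅛*16) = (8 + 30) - (-¾ + ½ - 2) = 38 - 1*(-9/4) = 38 + 9/4 = 161/4 ≈ 40.250)
d - 491*y = 360 - 491*161/4 = 360 - 79051/4 = -77611/4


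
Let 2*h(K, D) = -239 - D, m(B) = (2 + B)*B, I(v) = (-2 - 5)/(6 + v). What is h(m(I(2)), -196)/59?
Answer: -43/118 ≈ -0.36441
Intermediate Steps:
I(v) = -7/(6 + v)
m(B) = B*(2 + B)
h(K, D) = -239/2 - D/2 (h(K, D) = (-239 - D)/2 = -239/2 - D/2)
h(m(I(2)), -196)/59 = (-239/2 - 1/2*(-196))/59 = (-239/2 + 98)*(1/59) = -43/2*1/59 = -43/118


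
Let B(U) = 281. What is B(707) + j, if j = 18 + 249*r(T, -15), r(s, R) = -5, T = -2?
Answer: -946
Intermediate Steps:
j = -1227 (j = 18 + 249*(-5) = 18 - 1245 = -1227)
B(707) + j = 281 - 1227 = -946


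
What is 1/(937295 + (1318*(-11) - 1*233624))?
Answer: 1/689173 ≈ 1.4510e-6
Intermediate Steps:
1/(937295 + (1318*(-11) - 1*233624)) = 1/(937295 + (-14498 - 233624)) = 1/(937295 - 248122) = 1/689173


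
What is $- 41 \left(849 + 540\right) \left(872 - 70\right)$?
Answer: $-45673098$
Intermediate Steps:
$- 41 \left(849 + 540\right) \left(872 - 70\right) = - 41 \cdot 1389 \cdot 802 = \left(-41\right) 1113978 = -45673098$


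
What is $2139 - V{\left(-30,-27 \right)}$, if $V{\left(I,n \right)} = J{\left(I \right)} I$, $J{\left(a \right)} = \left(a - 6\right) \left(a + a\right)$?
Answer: $66939$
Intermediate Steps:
$J{\left(a \right)} = 2 a \left(-6 + a\right)$ ($J{\left(a \right)} = \left(-6 + a\right) 2 a = 2 a \left(-6 + a\right)$)
$V{\left(I,n \right)} = 2 I^{2} \left(-6 + I\right)$ ($V{\left(I,n \right)} = 2 I \left(-6 + I\right) I = 2 I^{2} \left(-6 + I\right)$)
$2139 - V{\left(-30,-27 \right)} = 2139 - 2 \left(-30\right)^{2} \left(-6 - 30\right) = 2139 - 2 \cdot 900 \left(-36\right) = 2139 - -64800 = 2139 + 64800 = 66939$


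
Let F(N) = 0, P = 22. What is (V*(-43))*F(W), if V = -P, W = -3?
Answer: 0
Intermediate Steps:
V = -22 (V = -1*22 = -22)
(V*(-43))*F(W) = -22*(-43)*0 = 946*0 = 0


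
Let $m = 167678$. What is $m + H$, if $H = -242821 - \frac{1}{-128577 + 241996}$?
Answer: $- \frac{8522643918}{113419} \approx -75143.0$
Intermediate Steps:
$H = - \frac{27540515000}{113419}$ ($H = -242821 - \frac{1}{113419} = - \frac{27540515000}{113419} \approx -2.4282 \cdot 10^{5}$)
$m + H = 167678 - \frac{27540515000}{113419} = - \frac{8522643918}{113419}$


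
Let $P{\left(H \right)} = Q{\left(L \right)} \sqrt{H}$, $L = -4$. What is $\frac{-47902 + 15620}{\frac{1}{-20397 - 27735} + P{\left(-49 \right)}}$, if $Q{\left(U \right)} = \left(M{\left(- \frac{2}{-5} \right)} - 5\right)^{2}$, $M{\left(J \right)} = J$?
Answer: $\frac{971123265000}{31766929569978241} + \frac{6923440591263957600 i}{31766929569978241} \approx 3.057 \cdot 10^{-5} + 217.94 i$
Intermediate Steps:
$Q{\left(U \right)} = \frac{529}{25}$ ($Q{\left(U \right)} = \left(- \frac{2}{-5} - 5\right)^{2} = \left(\left(-2\right) \left(- \frac{1}{5}\right) - 5\right)^{2} = \left(\frac{2}{5} - 5\right)^{2} = \left(- \frac{23}{5}\right)^{2} = \frac{529}{25}$)
$P{\left(H \right)} = \frac{529 \sqrt{H}}{25}$
$\frac{-47902 + 15620}{\frac{1}{-20397 - 27735} + P{\left(-49 \right)}} = \frac{-47902 + 15620}{\frac{1}{-20397 - 27735} + \frac{529 \sqrt{-49}}{25}} = - \frac{32282}{\frac{1}{-48132} + \frac{529 \cdot 7 i}{25}} = - \frac{32282}{- \frac{1}{48132} + \frac{3703 i}{25}} = - 32282 \frac{1447930890000 \left(- \frac{1}{48132} - \frac{3703 i}{25}\right)}{31766929569978241} = - \frac{46742104990980000 \left(- \frac{1}{48132} - \frac{3703 i}{25}\right)}{31766929569978241}$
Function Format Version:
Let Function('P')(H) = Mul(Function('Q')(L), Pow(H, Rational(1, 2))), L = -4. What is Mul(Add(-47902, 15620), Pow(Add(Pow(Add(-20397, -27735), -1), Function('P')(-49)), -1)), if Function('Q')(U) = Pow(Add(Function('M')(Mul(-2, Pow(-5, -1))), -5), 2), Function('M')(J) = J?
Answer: Add(Rational(971123265000, 31766929569978241), Mul(Rational(6923440591263957600, 31766929569978241), I)) ≈ Add(3.0570e-5, Mul(217.94, I))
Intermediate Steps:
Function('Q')(U) = Rational(529, 25) (Function('Q')(U) = Pow(Add(Mul(-2, Pow(-5, -1)), -5), 2) = Pow(Add(Mul(-2, Rational(-1, 5)), -5), 2) = Pow(Add(Rational(2, 5), -5), 2) = Pow(Rational(-23, 5), 2) = Rational(529, 25))
Function('P')(H) = Mul(Rational(529, 25), Pow(H, Rational(1, 2)))
Mul(Add(-47902, 15620), Pow(Add(Pow(Add(-20397, -27735), -1), Function('P')(-49)), -1)) = Mul(Add(-47902, 15620), Pow(Add(Pow(Add(-20397, -27735), -1), Mul(Rational(529, 25), Pow(-49, Rational(1, 2)))), -1)) = Mul(-32282, Pow(Add(Pow(-48132, -1), Mul(Rational(529, 25), Mul(7, I))), -1)) = Mul(-32282, Pow(Add(Rational(-1, 48132), Mul(Rational(3703, 25), I)), -1)) = Mul(-32282, Mul(Rational(1447930890000, 31766929569978241), Add(Rational(-1, 48132), Mul(Rational(-3703, 25), I)))) = Mul(Rational(-46742104990980000, 31766929569978241), Add(Rational(-1, 48132), Mul(Rational(-3703, 25), I)))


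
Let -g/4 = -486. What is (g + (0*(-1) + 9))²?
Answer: 3814209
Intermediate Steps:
g = 1944 (g = -4*(-486) = 1944)
(g + (0*(-1) + 9))² = (1944 + (0*(-1) + 9))² = (1944 + (0 + 9))² = (1944 + 9)² = 1953² = 3814209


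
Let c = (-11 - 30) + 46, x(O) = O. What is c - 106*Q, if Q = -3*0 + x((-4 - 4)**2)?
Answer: -6779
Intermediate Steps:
c = 5 (c = -41 + 46 = 5)
Q = 64 (Q = -3*0 + (-4 - 4)**2 = 0 + (-8)**2 = 0 + 64 = 64)
c - 106*Q = 5 - 106*64 = 5 - 6784 = -6779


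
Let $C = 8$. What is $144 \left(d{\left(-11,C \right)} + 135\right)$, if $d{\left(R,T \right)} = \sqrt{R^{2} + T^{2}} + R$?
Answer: $17856 + 144 \sqrt{185} \approx 19815.0$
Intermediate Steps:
$d{\left(R,T \right)} = R + \sqrt{R^{2} + T^{2}}$
$144 \left(d{\left(-11,C \right)} + 135\right) = 144 \left(\left(-11 + \sqrt{\left(-11\right)^{2} + 8^{2}}\right) + 135\right) = 144 \left(\left(-11 + \sqrt{121 + 64}\right) + 135\right) = 144 \left(\left(-11 + \sqrt{185}\right) + 135\right) = 144 \left(124 + \sqrt{185}\right) = 17856 + 144 \sqrt{185}$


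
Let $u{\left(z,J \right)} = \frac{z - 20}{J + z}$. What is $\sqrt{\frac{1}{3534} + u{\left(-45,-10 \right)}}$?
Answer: $\frac{\sqrt{1786376922}}{38874} \approx 1.0872$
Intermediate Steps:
$u{\left(z,J \right)} = \frac{-20 + z}{J + z}$
$\sqrt{\frac{1}{3534} + u{\left(-45,-10 \right)}} = \sqrt{\frac{1}{3534} + \frac{-20 - 45}{-10 - 45}} = \sqrt{\frac{1}{3534} + \frac{1}{-55} \left(-65\right)} = \sqrt{\frac{1}{3534} - - \frac{13}{11}} = \sqrt{\frac{1}{3534} + \frac{13}{11}} = \sqrt{\frac{45953}{38874}} = \frac{\sqrt{1786376922}}{38874}$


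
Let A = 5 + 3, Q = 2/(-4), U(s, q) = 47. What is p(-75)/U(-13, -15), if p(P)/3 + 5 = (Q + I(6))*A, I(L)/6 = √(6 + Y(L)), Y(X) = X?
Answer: -27/47 + 288*√3/47 ≈ 10.039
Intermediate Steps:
Q = -½ (Q = 2*(-¼) = -½ ≈ -0.50000)
A = 8
I(L) = 6*√(6 + L)
p(P) = -27 + 288*√3 (p(P) = -15 + 3*((-½ + 6*√(6 + 6))*8) = -15 + 3*((-½ + 6*√12)*8) = -15 + 3*((-½ + 6*(2*√3))*8) = -15 + 3*((-½ + 12*√3)*8) = -15 + 3*(-4 + 96*√3) = -15 + (-12 + 288*√3) = -27 + 288*√3)
p(-75)/U(-13, -15) = (-27 + 288*√3)/47 = (-27 + 288*√3)*(1/47) = -27/47 + 288*√3/47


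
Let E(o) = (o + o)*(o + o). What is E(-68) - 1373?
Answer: 17123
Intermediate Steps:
E(o) = 4*o**2 (E(o) = (2*o)*(2*o) = 4*o**2)
E(-68) - 1373 = 4*(-68)**2 - 1373 = 4*4624 - 1373 = 18496 - 1373 = 17123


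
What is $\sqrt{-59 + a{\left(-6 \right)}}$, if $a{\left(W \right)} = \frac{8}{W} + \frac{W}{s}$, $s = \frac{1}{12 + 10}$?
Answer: $\frac{i \sqrt{1731}}{3} \approx 13.868 i$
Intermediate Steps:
$s = \frac{1}{22} \approx 0.045455$
$a{\left(W \right)} = \frac{8}{W} + 22 W$ ($a{\left(W \right)} = \frac{8}{W} + W \frac{1}{\frac{1}{22}} = \frac{8}{W} + W 22 = \frac{8}{W} + 22 W$)
$\sqrt{-59 + a{\left(-6 \right)}} = \sqrt{-59 + \left(\frac{8}{-6} + 22 \left(-6\right)\right)} = \sqrt{-59 + \left(8 \left(- \frac{1}{6}\right) - 132\right)} = \sqrt{-59 - \frac{400}{3}} = \sqrt{- \frac{577}{3}} = \frac{i \sqrt{1731}}{3}$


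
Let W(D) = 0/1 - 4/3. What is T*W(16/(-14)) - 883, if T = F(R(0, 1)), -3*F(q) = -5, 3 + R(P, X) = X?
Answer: -7967/9 ≈ -885.22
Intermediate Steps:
R(P, X) = -3 + X
F(q) = 5/3 (F(q) = -⅓*(-5) = 5/3)
T = 5/3 ≈ 1.6667
W(D) = -4/3 (W(D) = 0*1 - 4*⅓ = 0 - 4/3 = -4/3)
T*W(16/(-14)) - 883 = (5/3)*(-4/3) - 883 = -20/9 - 883 = -7967/9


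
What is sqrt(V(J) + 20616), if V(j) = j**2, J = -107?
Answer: 11*sqrt(265) ≈ 179.07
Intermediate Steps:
sqrt(V(J) + 20616) = sqrt((-107)**2 + 20616) = sqrt(11449 + 20616) = sqrt(32065) = 11*sqrt(265)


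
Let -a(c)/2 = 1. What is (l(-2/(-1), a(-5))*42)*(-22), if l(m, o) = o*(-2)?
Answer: -3696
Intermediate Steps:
a(c) = -2 (a(c) = -2*1 = -2)
l(m, o) = -2*o
(l(-2/(-1), a(-5))*42)*(-22) = (-2*(-2)*42)*(-22) = (4*42)*(-22) = 168*(-22) = -3696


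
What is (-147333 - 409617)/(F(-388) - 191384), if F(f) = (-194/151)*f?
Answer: 14016575/4803952 ≈ 2.9177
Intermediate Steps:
F(f) = -194*f/151 (F(f) = (-194*1/151)*f = -194*f/151)
(-147333 - 409617)/(F(-388) - 191384) = (-147333 - 409617)/(-194/151*(-388) - 191384) = -556950/(75272/151 - 191384) = -556950/(-28823712/151) = -556950*(-151/28823712) = 14016575/4803952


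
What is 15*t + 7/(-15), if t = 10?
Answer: 2243/15 ≈ 149.53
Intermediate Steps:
15*t + 7/(-15) = 15*10 + 7/(-15) = 150 + 7*(-1/15) = 150 - 7/15 = 2243/15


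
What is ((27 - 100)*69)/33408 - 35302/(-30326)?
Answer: 171102859/168855168 ≈ 1.0133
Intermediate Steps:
((27 - 100)*69)/33408 - 35302/(-30326) = -73*69*(1/33408) - 35302*(-1/30326) = -5037*1/33408 + 17651/15163 = -1679/11136 + 17651/15163 = 171102859/168855168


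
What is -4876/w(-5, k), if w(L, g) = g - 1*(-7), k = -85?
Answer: 2438/39 ≈ 62.513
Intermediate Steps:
w(L, g) = 7 + g (w(L, g) = g + 7 = 7 + g)
-4876/w(-5, k) = -4876/(7 - 85) = -4876/(-78) = -4876*(-1/78) = 2438/39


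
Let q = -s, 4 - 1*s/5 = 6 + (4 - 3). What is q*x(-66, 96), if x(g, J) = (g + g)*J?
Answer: -190080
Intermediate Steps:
s = -15 (s = 20 - 5*(6 + (4 - 3)) = 20 - 5*(6 + 1) = 20 - 5*7 = 20 - 35 = -15)
q = 15 (q = -1*(-15) = 15)
x(g, J) = 2*J*g (x(g, J) = (2*g)*J = 2*J*g)
q*x(-66, 96) = 15*(2*96*(-66)) = 15*(-12672) = -190080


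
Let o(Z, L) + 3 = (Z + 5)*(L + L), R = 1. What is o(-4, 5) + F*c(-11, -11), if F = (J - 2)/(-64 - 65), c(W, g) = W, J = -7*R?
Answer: 268/43 ≈ 6.2326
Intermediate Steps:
J = -7 (J = -7*1 = -7)
o(Z, L) = -3 + 2*L*(5 + Z) (o(Z, L) = -3 + (Z + 5)*(L + L) = -3 + (5 + Z)*(2*L) = -3 + 2*L*(5 + Z))
F = 3/43 (F = (-7 - 2)/(-64 - 65) = -9/(-129) = -9*(-1/129) = 3/43 ≈ 0.069767)
o(-4, 5) + F*c(-11, -11) = (-3 + 10*5 + 2*5*(-4)) + (3/43)*(-11) = (-3 + 50 - 40) - 33/43 = 7 - 33/43 = 268/43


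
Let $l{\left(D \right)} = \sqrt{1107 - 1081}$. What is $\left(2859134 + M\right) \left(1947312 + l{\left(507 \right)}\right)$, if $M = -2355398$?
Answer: $980931157632 + 503736 \sqrt{26} \approx 9.8093 \cdot 10^{11}$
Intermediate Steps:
$l{\left(D \right)} = \sqrt{26}$
$\left(2859134 + M\right) \left(1947312 + l{\left(507 \right)}\right) = \left(2859134 - 2355398\right) \left(1947312 + \sqrt{26}\right) = 503736 \left(1947312 + \sqrt{26}\right) = 980931157632 + 503736 \sqrt{26}$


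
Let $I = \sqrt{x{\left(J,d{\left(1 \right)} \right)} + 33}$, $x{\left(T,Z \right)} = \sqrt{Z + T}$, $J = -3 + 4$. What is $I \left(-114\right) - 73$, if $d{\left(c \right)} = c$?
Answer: $-73 - 114 \sqrt{33 + \sqrt{2}} \approx -741.77$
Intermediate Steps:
$J = 1$
$x{\left(T,Z \right)} = \sqrt{T + Z}$
$I = \sqrt{33 + \sqrt{2}}$ ($I = \sqrt{\sqrt{1 + 1} + 33} = \sqrt{\sqrt{2} + 33} = \sqrt{33 + \sqrt{2}} \approx 5.8664$)
$I \left(-114\right) - 73 = \sqrt{33 + \sqrt{2}} \left(-114\right) - 73 = - 114 \sqrt{33 + \sqrt{2}} - 73 = -73 - 114 \sqrt{33 + \sqrt{2}}$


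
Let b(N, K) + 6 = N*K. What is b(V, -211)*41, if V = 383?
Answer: -3313579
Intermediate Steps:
b(N, K) = -6 + K*N (b(N, K) = -6 + N*K = -6 + K*N)
b(V, -211)*41 = (-6 - 211*383)*41 = (-6 - 80813)*41 = -80819*41 = -3313579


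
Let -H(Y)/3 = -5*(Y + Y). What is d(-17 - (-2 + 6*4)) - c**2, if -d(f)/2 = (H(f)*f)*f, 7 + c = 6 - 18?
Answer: 3558779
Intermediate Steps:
c = -19 (c = -7 + (6 - 18) = -7 - 12 = -19)
H(Y) = 30*Y (H(Y) = -(-15)*(Y + Y) = -(-15)*2*Y = -(-30)*Y = 30*Y)
d(f) = -60*f**3 (d(f) = -2*(30*f)*f*f = -2*30*f**2*f = -60*f**3)
d(-17 - (-2 + 6*4)) - c**2 = -60*(-17 - (-2 + 6*4))**3 - 1*(-19)**2 = -60*(-17 - (-2 + 24))**3 - 1*361 = -60*(-17 - 1*22)**3 - 361 = -60*(-17 - 22)**3 - 361 = -60*(-39)**3 - 361 = -60*(-59319) - 361 = 3559140 - 361 = 3558779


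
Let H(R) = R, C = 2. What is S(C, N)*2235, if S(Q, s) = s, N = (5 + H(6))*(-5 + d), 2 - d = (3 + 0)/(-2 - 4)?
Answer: -122925/2 ≈ -61463.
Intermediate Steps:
d = 5/2 (d = 2 - (3 + 0)/(-2 - 4) = 2 - 3/(-6) = 2 - 3*(-1)/6 = 2 - 1*(-½) = 2 + ½ = 5/2 ≈ 2.5000)
N = -55/2 (N = (5 + 6)*(-5 + 5/2) = 11*(-5/2) = -55/2 ≈ -27.500)
S(C, N)*2235 = -55/2*2235 = -122925/2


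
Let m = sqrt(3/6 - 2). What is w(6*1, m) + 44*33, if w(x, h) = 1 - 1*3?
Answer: 1450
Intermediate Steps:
m = I*sqrt(6)/2 (m = sqrt(3*(1/6) - 2) = sqrt(1/2 - 2) = sqrt(-3/2) = I*sqrt(6)/2 ≈ 1.2247*I)
w(x, h) = -2 (w(x, h) = 1 - 3 = -2)
w(6*1, m) + 44*33 = -2 + 44*33 = -2 + 1452 = 1450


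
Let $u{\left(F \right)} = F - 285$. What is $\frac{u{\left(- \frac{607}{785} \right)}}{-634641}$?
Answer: $\frac{224332}{498193185} \approx 0.00045029$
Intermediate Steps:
$u{\left(F \right)} = -285 + F$
$\frac{u{\left(- \frac{607}{785} \right)}}{-634641} = \frac{-285 - \frac{607}{785}}{-634641} = \left(-285 - \frac{607}{785}\right) \left(- \frac{1}{634641}\right) = \left(- \frac{224332}{785}\right) \left(- \frac{1}{634641}\right) = \frac{224332}{498193185}$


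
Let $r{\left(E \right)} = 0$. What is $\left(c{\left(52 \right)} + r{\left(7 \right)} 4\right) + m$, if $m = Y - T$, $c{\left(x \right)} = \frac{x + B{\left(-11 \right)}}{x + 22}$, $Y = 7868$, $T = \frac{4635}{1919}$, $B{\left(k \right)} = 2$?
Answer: $\frac{558531922}{71003} \approx 7866.3$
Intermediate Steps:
$T = \frac{4635}{1919}$ ($T = 4635 \cdot \frac{1}{1919} = \frac{4635}{1919} \approx 2.4153$)
$c{\left(x \right)} = \frac{2 + x}{22 + x}$ ($c{\left(x \right)} = \frac{x + 2}{x + 22} = \frac{2 + x}{22 + x}$)
$m = \frac{15094057}{1919}$ ($m = 7868 - \frac{4635}{1919} = \frac{15094057}{1919} \approx 7865.6$)
$\left(c{\left(52 \right)} + r{\left(7 \right)} 4\right) + m = \left(\frac{2 + 52}{22 + 52} + 0 \cdot 4\right) + \frac{15094057}{1919} = \left(\frac{1}{74} \cdot 54 + 0\right) + \frac{15094057}{1919} = \left(\frac{27}{37} + 0\right) + \frac{15094057}{1919} = \frac{27}{37} + \frac{15094057}{1919} = \frac{558531922}{71003}$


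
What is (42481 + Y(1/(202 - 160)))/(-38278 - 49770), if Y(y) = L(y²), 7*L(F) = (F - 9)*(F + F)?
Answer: -462657836341/958925132928 ≈ -0.48248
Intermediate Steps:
L(F) = 2*F*(-9 + F)/7 (L(F) = ((F - 9)*(F + F))/7 = ((-9 + F)*(2*F))/7 = (2*F*(-9 + F))/7 = 2*F*(-9 + F)/7)
Y(y) = 2*y²*(-9 + y²)/7
(42481 + Y(1/(202 - 160)))/(-38278 - 49770) = (42481 + 2*(1/(202 - 160))²*(-9 + (1/(202 - 160))²)/7)/(-38278 - 49770) = (42481 + 2*(1/42)²*(-9 + (1/42)²)/7)/(-88048) = (42481 + 2*(1/42)²*(-9 + (1/42)²)/7)*(-1/88048) = (42481 + (2/7)*(1/1764)*(-9 + 1/1764))*(-1/88048) = (42481 + (2/7)*(1/1764)*(-15875/1764))*(-1/88048) = (42481 - 15875/10890936)*(-1/88048) = (462657836341/10890936)*(-1/88048) = -462657836341/958925132928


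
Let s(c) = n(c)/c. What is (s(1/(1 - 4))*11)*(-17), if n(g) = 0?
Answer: 0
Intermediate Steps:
s(c) = 0 (s(c) = 0/c = 0)
(s(1/(1 - 4))*11)*(-17) = (0*11)*(-17) = 0*(-17) = 0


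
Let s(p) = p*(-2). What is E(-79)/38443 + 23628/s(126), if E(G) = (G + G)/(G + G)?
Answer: -75694246/807303 ≈ -93.762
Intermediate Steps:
E(G) = 1 (E(G) = (2*G)/((2*G)) = (2*G)*(1/(2*G)) = 1)
s(p) = -2*p
E(-79)/38443 + 23628/s(126) = 1/38443 + 23628/((-2*126)) = 1*(1/38443) + 23628/(-252) = 1/38443 + 23628*(-1/252) = 1/38443 - 1969/21 = -75694246/807303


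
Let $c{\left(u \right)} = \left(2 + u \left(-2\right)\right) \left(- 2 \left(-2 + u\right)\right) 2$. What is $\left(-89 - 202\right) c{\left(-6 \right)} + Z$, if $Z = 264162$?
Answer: $133794$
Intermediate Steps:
$c{\left(u \right)} = 2 \left(2 - 2 u\right) \left(4 - 2 u\right)$ ($c{\left(u \right)} = \left(2 - 2 u\right) \left(4 - 2 u\right) 2 = 2 \left(2 - 2 u\right) \left(4 - 2 u\right)$)
$\left(-89 - 202\right) c{\left(-6 \right)} + Z = \left(-89 - 202\right) \left(16 - -144 + 8 \left(-6\right)^{2}\right) + 264162 = - 291 \left(16 + 144 + 8 \cdot 36\right) + 264162 = - 291 \left(16 + 144 + 288\right) + 264162 = \left(-291\right) 448 + 264162 = -130368 + 264162 = 133794$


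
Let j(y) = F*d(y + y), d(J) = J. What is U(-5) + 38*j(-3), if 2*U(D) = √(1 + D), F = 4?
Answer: -912 + I ≈ -912.0 + 1.0*I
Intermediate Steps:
U(D) = √(1 + D)/2
j(y) = 8*y (j(y) = 4*(y + y) = 4*(2*y) = 8*y)
U(-5) + 38*j(-3) = √(1 - 5)/2 + 38*(8*(-3)) = √(-4)/2 + 38*(-24) = (2*I)/2 - 912 = I - 912 = -912 + I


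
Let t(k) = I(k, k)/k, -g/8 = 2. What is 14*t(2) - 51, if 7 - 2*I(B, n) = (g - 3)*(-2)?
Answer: -319/2 ≈ -159.50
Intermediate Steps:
g = -16 (g = -8*2 = -16)
I(B, n) = -31/2 (I(B, n) = 7/2 - (-16 - 3)*(-2)/2 = 7/2 - (-19)*(-2)/2 = 7/2 - 1/2*38 = 7/2 - 19 = -31/2)
t(k) = -31/(2*k)
14*t(2) - 51 = 14*(-31/2/2) - 51 = 14*(-31/2*1/2) - 51 = 14*(-31/4) - 51 = -217/2 - 51 = -319/2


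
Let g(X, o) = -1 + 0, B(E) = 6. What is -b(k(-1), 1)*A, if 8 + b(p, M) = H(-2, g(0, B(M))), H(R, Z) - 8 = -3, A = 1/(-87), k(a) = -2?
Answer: -1/29 ≈ -0.034483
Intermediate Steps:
g(X, o) = -1
A = -1/87 ≈ -0.011494
H(R, Z) = 5 (H(R, Z) = 8 - 3 = 5)
b(p, M) = -3 (b(p, M) = -8 + 5 = -3)
-b(k(-1), 1)*A = -(-3)*(-1)/87 = -1*1/29 = -1/29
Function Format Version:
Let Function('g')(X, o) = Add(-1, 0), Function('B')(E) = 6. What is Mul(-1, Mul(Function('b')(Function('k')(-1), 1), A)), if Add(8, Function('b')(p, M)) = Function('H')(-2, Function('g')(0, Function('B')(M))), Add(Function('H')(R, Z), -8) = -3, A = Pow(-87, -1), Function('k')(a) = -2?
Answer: Rational(-1, 29) ≈ -0.034483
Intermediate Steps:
Function('g')(X, o) = -1
A = Rational(-1, 87) ≈ -0.011494
Function('H')(R, Z) = 5 (Function('H')(R, Z) = Add(8, -3) = 5)
Function('b')(p, M) = -3 (Function('b')(p, M) = Add(-8, 5) = -3)
Mul(-1, Mul(Function('b')(Function('k')(-1), 1), A)) = Mul(-1, Mul(-3, Rational(-1, 87))) = Mul(-1, Rational(1, 29)) = Rational(-1, 29)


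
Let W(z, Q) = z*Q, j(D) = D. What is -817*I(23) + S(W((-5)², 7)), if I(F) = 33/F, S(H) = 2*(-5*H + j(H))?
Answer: -59161/23 ≈ -2572.2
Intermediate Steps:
W(z, Q) = Q*z
S(H) = -8*H (S(H) = 2*(-5*H + H) = 2*(-4*H) = -8*H)
-817*I(23) + S(W((-5)², 7)) = -26961/23 - 56*(-5)² = -26961/23 - 56*25 = -817*33/23 - 8*175 = -26961/23 - 1400 = -59161/23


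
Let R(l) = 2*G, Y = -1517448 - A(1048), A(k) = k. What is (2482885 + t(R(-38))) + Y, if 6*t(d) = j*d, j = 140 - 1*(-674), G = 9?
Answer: 966831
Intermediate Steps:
Y = -1518496 (Y = -1517448 - 1*1048 = -1517448 - 1048 = -1518496)
j = 814 (j = 140 + 674 = 814)
R(l) = 18 (R(l) = 2*9 = 18)
t(d) = 407*d/3 (t(d) = (814*d)/6 = 407*d/3)
(2482885 + t(R(-38))) + Y = (2482885 + (407/3)*18) - 1518496 = (2482885 + 2442) - 1518496 = 2485327 - 1518496 = 966831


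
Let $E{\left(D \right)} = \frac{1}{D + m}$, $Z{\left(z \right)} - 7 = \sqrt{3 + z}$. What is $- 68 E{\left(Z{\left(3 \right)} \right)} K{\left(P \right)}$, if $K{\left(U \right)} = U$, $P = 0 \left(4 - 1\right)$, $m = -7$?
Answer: $0$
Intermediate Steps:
$Z{\left(z \right)} = 7 + \sqrt{3 + z}$
$E{\left(D \right)} = \frac{1}{-7 + D}$ ($E{\left(D \right)} = \frac{1}{D - 7} = \frac{1}{-7 + D}$)
$P = 0$ ($P = 0 \cdot 3 = 0$)
$- 68 E{\left(Z{\left(3 \right)} \right)} K{\left(P \right)} = - \frac{68}{-7 + \left(7 + \sqrt{3 + 3}\right)} 0 = - \frac{68}{-7 + \left(7 + \sqrt{6}\right)} 0 = - \frac{68}{\sqrt{6}} \cdot 0 = - 68 \frac{\sqrt{6}}{6} \cdot 0 = - \frac{34 \sqrt{6}}{3} \cdot 0 = 0$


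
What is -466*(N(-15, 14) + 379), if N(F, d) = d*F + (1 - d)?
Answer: -72696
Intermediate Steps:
N(F, d) = 1 - d + F*d (N(F, d) = F*d + (1 - d) = 1 - d + F*d)
-466*(N(-15, 14) + 379) = -466*((1 - 1*14 - 15*14) + 379) = -466*((1 - 14 - 210) + 379) = -466*(-223 + 379) = -466*156 = -72696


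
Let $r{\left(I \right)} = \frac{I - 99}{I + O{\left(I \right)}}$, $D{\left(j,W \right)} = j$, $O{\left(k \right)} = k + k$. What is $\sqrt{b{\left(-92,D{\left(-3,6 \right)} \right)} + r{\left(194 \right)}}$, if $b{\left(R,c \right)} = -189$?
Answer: $\frac{i \sqrt{63963546}}{582} \approx 13.742 i$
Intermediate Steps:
$O{\left(k \right)} = 2 k$
$r{\left(I \right)} = \frac{-99 + I}{3 I}$ ($r{\left(I \right)} = \frac{I - 99}{I + 2 I} = \frac{-99 + I}{3 I}$)
$\sqrt{b{\left(-92,D{\left(-3,6 \right)} \right)} + r{\left(194 \right)}} = \sqrt{-189 + \frac{-99 + 194}{3 \cdot 194}} = \sqrt{-189 + \frac{1}{3} \cdot \frac{1}{194} \cdot 95} = \sqrt{-189 + \frac{95}{582}} = \sqrt{- \frac{109903}{582}} = \frac{i \sqrt{63963546}}{582}$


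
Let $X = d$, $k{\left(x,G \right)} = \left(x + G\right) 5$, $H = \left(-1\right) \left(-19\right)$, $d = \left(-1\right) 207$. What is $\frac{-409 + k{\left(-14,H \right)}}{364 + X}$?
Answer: $- \frac{384}{157} \approx -2.4459$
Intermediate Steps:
$d = -207$
$H = 19$
$k{\left(x,G \right)} = 5 G + 5 x$ ($k{\left(x,G \right)} = \left(G + x\right) 5 = 5 G + 5 x$)
$X = -207$
$\frac{-409 + k{\left(-14,H \right)}}{364 + X} = \frac{-409 + \left(5 \cdot 19 + 5 \left(-14\right)\right)}{364 - 207} = \frac{-409 + \left(95 - 70\right)}{157} = \left(-409 + 25\right) \frac{1}{157} = \left(-384\right) \frac{1}{157} = - \frac{384}{157}$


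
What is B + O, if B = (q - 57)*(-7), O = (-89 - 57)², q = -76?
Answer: 22247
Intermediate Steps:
O = 21316 (O = (-146)² = 21316)
B = 931 (B = (-76 - 57)*(-7) = -133*(-7) = 931)
B + O = 931 + 21316 = 22247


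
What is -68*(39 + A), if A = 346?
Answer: -26180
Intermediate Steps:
-68*(39 + A) = -68*(39 + 346) = -68*385 = -26180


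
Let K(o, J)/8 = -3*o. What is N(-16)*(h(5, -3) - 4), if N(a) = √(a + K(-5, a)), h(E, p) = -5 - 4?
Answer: -26*√26 ≈ -132.57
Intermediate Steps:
K(o, J) = -24*o (K(o, J) = 8*(-3*o) = -24*o)
h(E, p) = -9
N(a) = √(120 + a) (N(a) = √(a - 24*(-5)) = √(a + 120) = √(120 + a))
N(-16)*(h(5, -3) - 4) = √(120 - 16)*(-9 - 4) = √104*(-13) = (2*√26)*(-13) = -26*√26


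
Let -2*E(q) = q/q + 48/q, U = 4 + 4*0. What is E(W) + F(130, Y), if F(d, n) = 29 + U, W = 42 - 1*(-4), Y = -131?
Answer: 1471/46 ≈ 31.978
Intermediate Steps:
U = 4 (U = 4 + 0 = 4)
W = 46 (W = 42 + 4 = 46)
F(d, n) = 33 (F(d, n) = 29 + 4 = 33)
E(q) = -1/2 - 24/q (E(q) = -(q/q + 48/q)/2 = -(1 + 48/q)/2 = -1/2 - 24/q)
E(W) + F(130, Y) = (1/2)*(-48 - 1*46)/46 + 33 = (1/2)*(1/46)*(-48 - 46) + 33 = (1/2)*(1/46)*(-94) + 33 = -47/46 + 33 = 1471/46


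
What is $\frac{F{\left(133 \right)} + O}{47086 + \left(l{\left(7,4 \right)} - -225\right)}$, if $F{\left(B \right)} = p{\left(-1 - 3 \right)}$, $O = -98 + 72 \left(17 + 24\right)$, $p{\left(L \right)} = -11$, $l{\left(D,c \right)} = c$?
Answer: $\frac{2843}{47315} \approx 0.060087$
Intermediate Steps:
$O = 2854$ ($O = -98 + 72 \cdot 41 = -98 + 2952 = 2854$)
$F{\left(B \right)} = -11$
$\frac{F{\left(133 \right)} + O}{47086 + \left(l{\left(7,4 \right)} - -225\right)} = \frac{-11 + 2854}{47086 + \left(4 - -225\right)} = \frac{2843}{47086 + \left(4 + 225\right)} = \frac{2843}{47086 + 229} = \frac{2843}{47315}$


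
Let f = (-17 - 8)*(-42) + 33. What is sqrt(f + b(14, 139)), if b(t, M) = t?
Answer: sqrt(1097) ≈ 33.121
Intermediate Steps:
f = 1083 (f = -25*(-42) + 33 = 1050 + 33 = 1083)
sqrt(f + b(14, 139)) = sqrt(1083 + 14) = sqrt(1097)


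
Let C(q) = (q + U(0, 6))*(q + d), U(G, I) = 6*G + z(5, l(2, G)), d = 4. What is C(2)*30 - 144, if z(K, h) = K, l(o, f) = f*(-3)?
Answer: 1116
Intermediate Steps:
l(o, f) = -3*f
U(G, I) = 5 + 6*G (U(G, I) = 6*G + 5 = 5 + 6*G)
C(q) = (4 + q)*(5 + q) (C(q) = (q + (5 + 6*0))*(q + 4) = (q + (5 + 0))*(4 + q) = (q + 5)*(4 + q) = (5 + q)*(4 + q) = (4 + q)*(5 + q))
C(2)*30 - 144 = (20 + 2**2 + 9*2)*30 - 144 = (20 + 4 + 18)*30 - 144 = 42*30 - 144 = 1260 - 144 = 1116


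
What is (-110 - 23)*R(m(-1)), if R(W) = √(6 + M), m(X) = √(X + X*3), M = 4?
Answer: -133*√10 ≈ -420.58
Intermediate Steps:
m(X) = 2*√X (m(X) = √(X + 3*X) = √(4*X) = 2*√X)
R(W) = √10 (R(W) = √(6 + 4) = √10)
(-110 - 23)*R(m(-1)) = (-110 - 23)*√10 = -133*√10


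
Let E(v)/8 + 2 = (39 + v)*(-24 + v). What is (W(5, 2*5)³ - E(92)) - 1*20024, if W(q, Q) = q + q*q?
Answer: -64272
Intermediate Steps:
E(v) = -16 + 8*(-24 + v)*(39 + v) (E(v) = -16 + 8*((39 + v)*(-24 + v)) = -16 + 8*((-24 + v)*(39 + v)) = -16 + 8*(-24 + v)*(39 + v))
W(q, Q) = q + q²
(W(5, 2*5)³ - E(92)) - 1*20024 = ((5*(1 + 5))³ - (-7504 + 8*92² + 120*92)) - 1*20024 = ((5*6)³ - (-7504 + 8*8464 + 11040)) - 20024 = (30³ - (-7504 + 67712 + 11040)) - 20024 = (27000 - 1*71248) - 20024 = (27000 - 71248) - 20024 = -44248 - 20024 = -64272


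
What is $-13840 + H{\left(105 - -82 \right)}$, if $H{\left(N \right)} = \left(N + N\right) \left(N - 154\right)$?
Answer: $-1498$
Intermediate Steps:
$H{\left(N \right)} = 2 N \left(-154 + N\right)$ ($H{\left(N \right)} = 2 N \left(N - 154\right) = 2 N \left(-154 + N\right)$)
$-13840 + H{\left(105 - -82 \right)} = -13840 + 2 \left(105 - -82\right) \left(-154 + \left(105 - -82\right)\right) = -13840 + 2 \left(105 + 82\right) \left(-154 + \left(105 + 82\right)\right) = -13840 + 2 \cdot 187 \left(-154 + 187\right) = -13840 + 2 \cdot 187 \cdot 33 = -13840 + 12342 = -1498$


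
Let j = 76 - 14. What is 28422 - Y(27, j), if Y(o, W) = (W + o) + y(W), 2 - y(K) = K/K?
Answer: 28332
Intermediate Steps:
j = 62
y(K) = 1 (y(K) = 2 - K/K = 2 - 1*1 = 2 - 1 = 1)
Y(o, W) = 1 + W + o (Y(o, W) = (W + o) + 1 = 1 + W + o)
28422 - Y(27, j) = 28422 - (1 + 62 + 27) = 28422 - 1*90 = 28422 - 90 = 28332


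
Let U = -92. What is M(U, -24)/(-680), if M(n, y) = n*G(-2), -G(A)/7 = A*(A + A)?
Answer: -644/85 ≈ -7.5765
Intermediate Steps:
G(A) = -14*A² (G(A) = -7*A*(A + A) = -7*A*2*A = -14*A²)
M(n, y) = -56*n (M(n, y) = n*(-14*(-2)²) = n*(-14*4) = n*(-56) = -56*n)
M(U, -24)/(-680) = -56*(-92)/(-680) = 5152*(-1/680) = -644/85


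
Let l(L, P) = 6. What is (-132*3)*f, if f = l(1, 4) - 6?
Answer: 0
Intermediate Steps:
f = 0 (f = 6 - 6 = 0)
(-132*3)*f = -132*3*0 = -44*9*0 = -396*0 = 0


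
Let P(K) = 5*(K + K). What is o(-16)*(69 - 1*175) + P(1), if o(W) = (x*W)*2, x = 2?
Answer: 6794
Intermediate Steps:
o(W) = 4*W (o(W) = (2*W)*2 = 4*W)
P(K) = 10*K (P(K) = 5*(2*K) = 10*K)
o(-16)*(69 - 1*175) + P(1) = (4*(-16))*(69 - 1*175) + 10*1 = -64*(69 - 175) + 10 = -64*(-106) + 10 = 6784 + 10 = 6794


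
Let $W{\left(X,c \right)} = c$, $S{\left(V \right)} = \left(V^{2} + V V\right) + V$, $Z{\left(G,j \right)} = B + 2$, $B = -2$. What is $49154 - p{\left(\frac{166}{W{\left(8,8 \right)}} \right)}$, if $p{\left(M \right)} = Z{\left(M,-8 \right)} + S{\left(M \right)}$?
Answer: $\frac{386177}{8} \approx 48272.0$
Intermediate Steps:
$Z{\left(G,j \right)} = 0$ ($Z{\left(G,j \right)} = -2 + 2 = 0$)
$S{\left(V \right)} = V + 2 V^{2}$ ($S{\left(V \right)} = \left(V^{2} + V^{2}\right) + V = 2 V^{2} + V = V + 2 V^{2}$)
$p{\left(M \right)} = M \left(1 + 2 M\right)$ ($p{\left(M \right)} = 0 + M \left(1 + 2 M\right) = M \left(1 + 2 M\right)$)
$49154 - p{\left(\frac{166}{W{\left(8,8 \right)}} \right)} = 49154 - \frac{166}{8} \left(1 + 2 \cdot \frac{166}{8}\right) = 49154 - 166 \cdot \frac{1}{8} \left(1 + 2 \cdot 166 \cdot \frac{1}{8}\right) = 49154 - \frac{83 \left(1 + 2 \cdot \frac{83}{4}\right)}{4} = 49154 - \frac{83 \left(1 + \frac{83}{2}\right)}{4} = 49154 - \frac{83}{4} \cdot \frac{85}{2} = 49154 - \frac{7055}{8} = \frac{386177}{8}$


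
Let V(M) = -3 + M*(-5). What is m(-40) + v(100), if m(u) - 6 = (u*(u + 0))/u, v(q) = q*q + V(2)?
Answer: 9953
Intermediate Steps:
V(M) = -3 - 5*M
v(q) = -13 + q**2 (v(q) = q*q + (-3 - 5*2) = q**2 + (-3 - 10) = q**2 - 13 = -13 + q**2)
m(u) = 6 + u (m(u) = 6 + (u*(u + 0))/u = 6 + (u*u)/u = 6 + u**2/u = 6 + u)
m(-40) + v(100) = (6 - 40) + (-13 + 100**2) = -34 + (-13 + 10000) = -34 + 9987 = 9953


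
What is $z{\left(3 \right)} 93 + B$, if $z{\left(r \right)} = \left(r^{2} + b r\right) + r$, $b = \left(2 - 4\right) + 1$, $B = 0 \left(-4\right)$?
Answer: $837$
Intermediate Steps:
$B = 0$
$b = -1$ ($b = -2 + 1 = -1$)
$z{\left(r \right)} = r^{2}$ ($z{\left(r \right)} = \left(r^{2} - r\right) + r = r^{2}$)
$z{\left(3 \right)} 93 + B = 3^{2} \cdot 93 + 0 = 9 \cdot 93 + 0 = 837 + 0 = 837$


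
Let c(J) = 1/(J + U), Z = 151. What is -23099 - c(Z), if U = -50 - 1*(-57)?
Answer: -3649643/158 ≈ -23099.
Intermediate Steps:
U = 7 (U = -50 + 57 = 7)
c(J) = 1/(7 + J) (c(J) = 1/(J + 7) = 1/(7 + J))
-23099 - c(Z) = -23099 - 1/(7 + 151) = -23099 - 1/158 = -3649643/158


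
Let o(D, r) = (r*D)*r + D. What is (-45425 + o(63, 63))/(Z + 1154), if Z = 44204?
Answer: 204685/45358 ≈ 4.5127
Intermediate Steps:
o(D, r) = D + D*r² (o(D, r) = (D*r)*r + D = D*r² + D = D + D*r²)
(-45425 + o(63, 63))/(Z + 1154) = (-45425 + 63*(1 + 63²))/(44204 + 1154) = (-45425 + 63*(1 + 3969))/45358 = (-45425 + 63*3970)*(1/45358) = (-45425 + 250110)*(1/45358) = 204685*(1/45358) = 204685/45358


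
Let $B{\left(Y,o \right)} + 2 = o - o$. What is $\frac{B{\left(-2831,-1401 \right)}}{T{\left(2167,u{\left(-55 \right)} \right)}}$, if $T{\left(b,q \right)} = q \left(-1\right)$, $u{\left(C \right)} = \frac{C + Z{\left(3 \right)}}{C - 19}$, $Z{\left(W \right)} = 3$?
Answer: $\frac{37}{13} \approx 2.8462$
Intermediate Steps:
$B{\left(Y,o \right)} = -2$ ($B{\left(Y,o \right)} = -2 + \left(o - o\right) = -2 + 0 = -2$)
$u{\left(C \right)} = \frac{3 + C}{-19 + C}$ ($u{\left(C \right)} = \frac{C + 3}{C - 19} = \frac{3 + C}{-19 + C}$)
$T{\left(b,q \right)} = - q$
$\frac{B{\left(-2831,-1401 \right)}}{T{\left(2167,u{\left(-55 \right)} \right)}} = - \frac{2}{\left(-1\right) \frac{3 - 55}{-19 - 55}} = - \frac{2}{\left(-1\right) \frac{1}{-74} \left(-52\right)} = - \frac{2}{\left(-1\right) \left(\left(- \frac{1}{74}\right) \left(-52\right)\right)} = - \frac{2}{\left(-1\right) \frac{26}{37}} = - \frac{2}{- \frac{26}{37}} = \left(-2\right) \left(- \frac{37}{26}\right) = \frac{37}{13}$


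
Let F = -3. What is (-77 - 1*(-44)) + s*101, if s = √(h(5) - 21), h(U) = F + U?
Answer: -33 + 101*I*√19 ≈ -33.0 + 440.25*I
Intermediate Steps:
h(U) = -3 + U
s = I*√19 (s = √((-3 + 5) - 21) = √(2 - 21) = √(-19) = I*√19 ≈ 4.3589*I)
(-77 - 1*(-44)) + s*101 = (-77 - 1*(-44)) + (I*√19)*101 = (-77 + 44) + 101*I*√19 = -33 + 101*I*√19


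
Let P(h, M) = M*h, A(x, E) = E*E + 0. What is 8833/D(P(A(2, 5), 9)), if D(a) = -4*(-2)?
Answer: 8833/8 ≈ 1104.1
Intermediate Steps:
A(x, E) = E² (A(x, E) = E² + 0 = E²)
D(a) = 8
8833/D(P(A(2, 5), 9)) = 8833/8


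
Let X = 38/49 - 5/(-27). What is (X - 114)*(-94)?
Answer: 14057794/1323 ≈ 10626.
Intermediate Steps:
X = 1271/1323 (X = 38*(1/49) - 5*(-1/27) = 38/49 + 5/27 = 1271/1323 ≈ 0.96070)
(X - 114)*(-94) = (1271/1323 - 114)*(-94) = -149551/1323*(-94) = 14057794/1323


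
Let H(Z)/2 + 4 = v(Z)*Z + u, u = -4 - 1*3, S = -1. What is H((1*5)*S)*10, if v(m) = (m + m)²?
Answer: -10220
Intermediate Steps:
v(m) = 4*m² (v(m) = (2*m)² = 4*m²)
u = -7 (u = -4 - 3 = -7)
H(Z) = -22 + 8*Z³ (H(Z) = -8 + 2*((4*Z²)*Z - 7) = -8 + 2*(4*Z³ - 7) = -8 + 2*(-7 + 4*Z³) = -8 + (-14 + 8*Z³) = -22 + 8*Z³)
H((1*5)*S)*10 = (-22 + 8*((1*5)*(-1))³)*10 = (-22 + 8*(5*(-1))³)*10 = (-22 + 8*(-5)³)*10 = (-22 + 8*(-125))*10 = (-22 - 1000)*10 = -1022*10 = -10220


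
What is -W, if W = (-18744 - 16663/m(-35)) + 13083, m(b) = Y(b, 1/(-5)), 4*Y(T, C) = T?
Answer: 131483/35 ≈ 3756.7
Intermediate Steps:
Y(T, C) = T/4
m(b) = b/4
W = -131483/35 (W = (-18744 - 16663/((1/4)*(-35))) + 13083 = (-18744 - 16663/(-35/4)) + 13083 = (-18744 - 16663*(-4/35)) + 13083 = (-18744 + 66652/35) + 13083 = -589388/35 + 13083 = -131483/35 ≈ -3756.7)
-W = -1*(-131483/35) = 131483/35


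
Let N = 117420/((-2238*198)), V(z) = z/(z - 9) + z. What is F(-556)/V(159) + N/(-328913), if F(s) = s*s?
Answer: 187734743239646155/97202600119053 ≈ 1931.4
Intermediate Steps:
F(s) = s²
V(z) = z + z/(-9 + z) (V(z) = z/(-9 + z) + z = z + z/(-9 + z))
N = -9785/36927 (N = 117420/(-443124) = 117420*(-1/443124) = -9785/36927 ≈ -0.26498)
F(-556)/V(159) + N/(-328913) = (-556)²/((159*(-8 + 159)/(-9 + 159))) - 9785/36927/(-328913) = 309136/((159*151/150)) - 9785/36927*(-1/328913) = 309136/((159*(1/150)*151)) + 9785/12145770351 = 309136/(8003/50) + 9785/12145770351 = 309136*(50/8003) + 9785/12145770351 = 15456800/8003 + 9785/12145770351 = 187734743239646155/97202600119053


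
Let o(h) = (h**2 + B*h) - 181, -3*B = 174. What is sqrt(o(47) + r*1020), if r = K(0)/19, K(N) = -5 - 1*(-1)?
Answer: I*sqrt(329498)/19 ≈ 30.212*I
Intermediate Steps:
B = -58 (B = -1/3*174 = -58)
K(N) = -4 (K(N) = -5 + 1 = -4)
o(h) = -181 + h**2 - 58*h (o(h) = (h**2 - 58*h) - 181 = -181 + h**2 - 58*h)
r = -4/19 ≈ -0.21053
sqrt(o(47) + r*1020) = sqrt((-181 + 47**2 - 58*47) - 4/19*1020) = sqrt((-181 + 2209 - 2726) - 4080/19) = sqrt(-698 - 4080/19) = sqrt(-17342/19) = I*sqrt(329498)/19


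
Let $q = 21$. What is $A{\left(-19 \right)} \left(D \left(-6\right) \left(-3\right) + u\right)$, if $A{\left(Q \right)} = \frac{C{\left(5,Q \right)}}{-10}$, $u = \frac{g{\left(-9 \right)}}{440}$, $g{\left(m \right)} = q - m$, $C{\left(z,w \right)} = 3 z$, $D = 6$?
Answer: $- \frac{14265}{88} \approx -162.1$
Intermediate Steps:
$g{\left(m \right)} = 21 - m$
$u = \frac{3}{44}$ ($u = \frac{21 - -9}{440} = \left(21 + 9\right) \frac{1}{440} = 30 \cdot \frac{1}{440} = \frac{3}{44} \approx 0.068182$)
$A{\left(Q \right)} = - \frac{3}{2}$ ($A{\left(Q \right)} = \frac{3 \cdot 5}{-10} = 15 \left(- \frac{1}{10}\right) = - \frac{3}{2}$)
$A{\left(-19 \right)} \left(D \left(-6\right) \left(-3\right) + u\right) = - \frac{3 \left(6 \left(-6\right) \left(-3\right) + \frac{3}{44}\right)}{2} = - \frac{3 \left(\left(-36\right) \left(-3\right) + \frac{3}{44}\right)}{2} = - \frac{3 \left(108 + \frac{3}{44}\right)}{2} = \left(- \frac{3}{2}\right) \frac{4755}{44} = - \frac{14265}{88}$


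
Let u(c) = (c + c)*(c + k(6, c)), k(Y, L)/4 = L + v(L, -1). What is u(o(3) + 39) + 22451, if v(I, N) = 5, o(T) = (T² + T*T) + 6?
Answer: 64661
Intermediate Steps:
o(T) = 6 + 2*T² (o(T) = (T² + T²) + 6 = 2*T² + 6 = 6 + 2*T²)
k(Y, L) = 20 + 4*L (k(Y, L) = 4*(L + 5) = 4*(5 + L) = 20 + 4*L)
u(c) = 2*c*(20 + 5*c) (u(c) = (c + c)*(c + (20 + 4*c)) = (2*c)*(20 + 5*c) = 2*c*(20 + 5*c))
u(o(3) + 39) + 22451 = 10*((6 + 2*3²) + 39)*(4 + ((6 + 2*3²) + 39)) + 22451 = 10*((6 + 2*9) + 39)*(4 + ((6 + 2*9) + 39)) + 22451 = 10*((6 + 18) + 39)*(4 + ((6 + 18) + 39)) + 22451 = 10*(24 + 39)*(4 + (24 + 39)) + 22451 = 10*63*(4 + 63) + 22451 = 10*63*67 + 22451 = 42210 + 22451 = 64661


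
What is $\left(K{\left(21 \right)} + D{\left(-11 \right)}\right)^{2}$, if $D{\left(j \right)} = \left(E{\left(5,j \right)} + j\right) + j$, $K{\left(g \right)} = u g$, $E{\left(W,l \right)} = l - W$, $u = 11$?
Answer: $37249$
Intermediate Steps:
$K{\left(g \right)} = 11 g$
$D{\left(j \right)} = -5 + 3 j$ ($D{\left(j \right)} = \left(\left(j - 5\right) + j\right) + j = \left(\left(-5 + j\right) + j\right) + j = \left(-5 + 2 j\right) + j = -5 + 3 j$)
$\left(K{\left(21 \right)} + D{\left(-11 \right)}\right)^{2} = \left(11 \cdot 21 + \left(-5 + 3 \left(-11\right)\right)\right)^{2} = \left(231 - 38\right)^{2} = 193^{2} = 37249$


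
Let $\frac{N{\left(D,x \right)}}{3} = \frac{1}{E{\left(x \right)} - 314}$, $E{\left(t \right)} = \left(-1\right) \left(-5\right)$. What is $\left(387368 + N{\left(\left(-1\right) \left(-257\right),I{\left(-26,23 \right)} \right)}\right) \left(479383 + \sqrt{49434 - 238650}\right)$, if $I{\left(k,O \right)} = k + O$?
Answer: $\frac{19126855816849}{103} + \frac{1436360508 i \sqrt{146}}{103} \approx 1.857 \cdot 10^{11} + 1.685 \cdot 10^{8} i$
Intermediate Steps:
$I{\left(k,O \right)} = O + k$
$E{\left(t \right)} = 5$
$N{\left(D,x \right)} = - \frac{1}{103}$ ($N{\left(D,x \right)} = \frac{3}{5 - 314} = \frac{3}{-309} = 3 \left(- \frac{1}{309}\right) = - \frac{1}{103}$)
$\left(387368 + N{\left(\left(-1\right) \left(-257\right),I{\left(-26,23 \right)} \right)}\right) \left(479383 + \sqrt{49434 - 238650}\right) = \left(387368 - \frac{1}{103}\right) \left(479383 + \sqrt{49434 - 238650}\right) = \frac{39898903 \left(479383 + \sqrt{-189216}\right)}{103} = \frac{39898903 \left(479383 + 36 i \sqrt{146}\right)}{103} = \frac{19126855816849}{103} + \frac{1436360508 i \sqrt{146}}{103}$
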